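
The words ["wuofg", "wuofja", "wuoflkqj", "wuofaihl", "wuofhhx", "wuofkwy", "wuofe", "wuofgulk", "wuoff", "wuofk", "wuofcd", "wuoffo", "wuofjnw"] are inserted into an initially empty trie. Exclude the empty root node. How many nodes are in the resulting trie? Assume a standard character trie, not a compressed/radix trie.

31

Count nodes per top-level branch (shared prefixes stored once):
  'w'-branch (wuofaihl, wuofcd, wuofe, wuoff, wuoffo, wuofg, wuofgulk, wuofhhx, wuofja, wuofjnw, wuofk, wuofkwy, wuoflkqj): 31 nodes
Sum: 31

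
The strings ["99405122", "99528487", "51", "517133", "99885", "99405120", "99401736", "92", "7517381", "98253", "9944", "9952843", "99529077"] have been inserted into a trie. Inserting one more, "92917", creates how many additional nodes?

Walking "92917" from the root, the first 2 characters ("92") follow existing edges; "9" is the first miss.
So 5 − 2 = 3 new nodes.

3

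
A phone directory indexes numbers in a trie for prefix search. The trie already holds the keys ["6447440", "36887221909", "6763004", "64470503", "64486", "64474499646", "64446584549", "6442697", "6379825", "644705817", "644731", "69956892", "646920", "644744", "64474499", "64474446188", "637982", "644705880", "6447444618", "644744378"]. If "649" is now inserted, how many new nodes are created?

1

Walking "649" from the root, the first 2 characters ("64") follow existing edges; "9" is the first miss.
So 3 − 2 = 1 new nodes.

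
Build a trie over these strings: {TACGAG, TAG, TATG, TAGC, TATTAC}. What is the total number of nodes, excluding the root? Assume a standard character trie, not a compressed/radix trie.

13

Count nodes per top-level branch (shared prefixes stored once):
  'T'-branch (TACGAG, TAG, TAGC, TATG, TATTAC): 13 nodes
Sum: 13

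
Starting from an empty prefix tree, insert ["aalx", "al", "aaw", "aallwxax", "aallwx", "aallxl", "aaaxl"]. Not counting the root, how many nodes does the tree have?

16

Insert word by word; a character creates a node only if that edge doesn't already exist:
  "aalx" → 4 new (a, a, l, x)
  "al" → prefix "a" already present; 1 new (l)
  "aaw" → prefix "aa" already present; 1 new (w)
  "aallwxax" → prefix "aal" already present; 5 new (l, w, x, a, x)
  "aallwx" → prefix "aallwx" already present; 0 new (none)
  "aallxl" → prefix "aall" already present; 2 new (x, l)
  "aaaxl" → prefix "aa" already present; 3 new (a, x, l)
Total nodes = 4 + 1 + 1 + 5 + 0 + 2 + 3 = 16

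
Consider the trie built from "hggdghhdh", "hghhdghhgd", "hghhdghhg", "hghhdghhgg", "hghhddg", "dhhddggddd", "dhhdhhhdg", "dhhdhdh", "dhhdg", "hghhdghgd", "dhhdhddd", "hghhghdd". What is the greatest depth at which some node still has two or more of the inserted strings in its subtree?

9

Look for the deepest trie node that still has at least two words in its subtree.
e.g. "hghhdghhg" and "hghhdghhgd" share the prefix "hghhdghhg" of length 9; no pair shares a longer one.
Longest shared-prefix length: 9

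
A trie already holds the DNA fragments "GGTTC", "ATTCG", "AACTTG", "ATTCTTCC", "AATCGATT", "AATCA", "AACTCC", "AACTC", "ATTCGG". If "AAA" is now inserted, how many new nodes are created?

The longest prefix of "AAA" already in the trie is "AA" (length 2).
Each of the 1 remaining characters creates one node.

1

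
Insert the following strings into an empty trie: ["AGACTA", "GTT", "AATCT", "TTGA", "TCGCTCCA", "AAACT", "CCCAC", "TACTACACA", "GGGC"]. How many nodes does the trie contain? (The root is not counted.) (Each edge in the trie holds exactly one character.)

43

Count nodes per top-level branch (shared prefixes stored once):
  'A'-branch (AAACT, AATCT, AGACTA): 13 nodes
  'C'-branch (CCCAC): 5 nodes
  'G'-branch (GGGC, GTT): 6 nodes
  'T'-branch (TACTACACA, TCGCTCCA, TTGA): 19 nodes
Sum: 43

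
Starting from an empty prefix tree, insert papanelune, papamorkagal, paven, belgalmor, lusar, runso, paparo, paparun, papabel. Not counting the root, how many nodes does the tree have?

Count nodes per top-level branch (shared prefixes stored once):
  'b'-branch (belgalmor): 9 nodes
  'l'-branch (lusar): 5 nodes
  'p'-branch (papabel, papamorkagal, papanelune, paparo, paparun, paven): 28 nodes
  'r'-branch (runso): 5 nodes
Sum: 47

47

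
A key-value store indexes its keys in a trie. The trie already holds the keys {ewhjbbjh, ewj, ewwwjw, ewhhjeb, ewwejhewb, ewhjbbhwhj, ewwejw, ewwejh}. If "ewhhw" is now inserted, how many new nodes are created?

Walking "ewhhw" from the root, the first 4 characters ("ewhh") follow existing edges; "w" is the first miss.
Each of the 1 remaining characters creates one node.

1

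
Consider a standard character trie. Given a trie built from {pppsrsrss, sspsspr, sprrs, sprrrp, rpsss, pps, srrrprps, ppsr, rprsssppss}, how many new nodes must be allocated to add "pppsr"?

0

Every character of "pppsr" already lies on an existing path (it is a prefix of some stored word).
No new nodes are needed: 0.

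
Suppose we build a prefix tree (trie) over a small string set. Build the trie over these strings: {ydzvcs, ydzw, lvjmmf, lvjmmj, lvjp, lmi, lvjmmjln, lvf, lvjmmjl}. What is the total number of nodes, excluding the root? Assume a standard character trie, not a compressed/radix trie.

For each word, the new-node count is its length minus the longest prefix already in the trie:
  "ydzvcs" → 6 new (y, d, z, v, c, s)
  "ydzw" → prefix "ydz" already present; 1 new (w)
  "lvjmmf" → 6 new (l, v, j, m, m, f)
  "lvjmmj" → prefix "lvjmm" already present; 1 new (j)
  "lvjp" → prefix "lvj" already present; 1 new (p)
  "lmi" → prefix "l" already present; 2 new (m, i)
  "lvjmmjln" → prefix "lvjmmj" already present; 2 new (l, n)
  "lvf" → prefix "lv" already present; 1 new (f)
  "lvjmmjl" → prefix "lvjmmjl" already present; 0 new (none)
Total nodes = 6 + 1 + 6 + 1 + 1 + 2 + 2 + 1 + 0 = 20

20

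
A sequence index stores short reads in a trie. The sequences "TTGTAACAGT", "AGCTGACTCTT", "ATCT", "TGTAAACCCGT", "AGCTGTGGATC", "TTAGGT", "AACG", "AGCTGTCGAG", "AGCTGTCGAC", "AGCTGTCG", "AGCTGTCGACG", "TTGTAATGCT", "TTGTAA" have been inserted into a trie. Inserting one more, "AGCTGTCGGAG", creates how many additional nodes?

Walking "AGCTGTCGGAG" from the root, the first 8 characters ("AGCTGTCG") follow existing edges; "G" is the first miss.
So 11 − 8 = 3 new nodes.

3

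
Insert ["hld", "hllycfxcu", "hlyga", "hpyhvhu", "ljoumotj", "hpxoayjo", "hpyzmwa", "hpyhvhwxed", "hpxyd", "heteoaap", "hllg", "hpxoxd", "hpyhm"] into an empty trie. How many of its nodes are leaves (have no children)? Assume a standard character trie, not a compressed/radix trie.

Leaves are exactly the stored words that no other stored word extends.
Those words: "heteoaap", "hld", "hllg", "hllycfxcu", "hlyga", "hpxoayjo", "hpxoxd", "hpxyd", "hpyhm", "hpyhvhu", "hpyhvhwxed", "hpyzmwa", "ljoumotj"
Leaf count: 13

13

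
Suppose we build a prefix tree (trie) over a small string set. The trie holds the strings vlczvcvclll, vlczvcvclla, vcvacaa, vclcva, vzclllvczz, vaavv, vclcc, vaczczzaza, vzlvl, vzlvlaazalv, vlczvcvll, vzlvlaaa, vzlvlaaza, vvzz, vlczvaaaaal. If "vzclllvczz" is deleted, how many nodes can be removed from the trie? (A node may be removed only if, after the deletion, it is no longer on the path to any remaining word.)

After clearing the end-marker at "vzclllvczz", prune upward until reaching a node still needed by another word.
The suffix "clllvczz" (8 nodes) is used only by "vzclllvczz"; the node for "vz" still has the child "l", so pruning stops there.
Nodes removed: 8

8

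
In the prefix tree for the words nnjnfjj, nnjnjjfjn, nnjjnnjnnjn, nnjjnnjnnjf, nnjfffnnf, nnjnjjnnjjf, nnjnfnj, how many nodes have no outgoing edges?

7

Leaves are exactly the stored words that no other stored word extends.
Those words: "nnjfffnnf", "nnjjnnjnnjf", "nnjjnnjnnjn", "nnjnfjj", "nnjnfnj", "nnjnjjfjn", "nnjnjjnnjjf"
Leaf count: 7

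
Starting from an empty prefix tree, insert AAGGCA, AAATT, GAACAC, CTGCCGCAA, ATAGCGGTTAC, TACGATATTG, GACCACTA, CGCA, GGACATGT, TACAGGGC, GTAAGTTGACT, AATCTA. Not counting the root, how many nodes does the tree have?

79

Insert word by word; a character creates a node only if that edge doesn't already exist:
  "AAGGCA" → 6 new (A, A, G, G, C, A)
  "AAATT" → prefix "AA" already present; 3 new (A, T, T)
  "GAACAC" → 6 new (G, A, A, C, A, C)
  "CTGCCGCAA" → 9 new (C, T, G, C, C, G, C, A, A)
  "ATAGCGGTTAC" → prefix "A" already present; 10 new (T, A, G, C, G, G, T, T, A, C)
  "TACGATATTG" → 10 new (T, A, C, G, A, T, A, T, T, G)
  "GACCACTA" → prefix "GA" already present; 6 new (C, C, A, C, T, A)
  "CGCA" → prefix "C" already present; 3 new (G, C, A)
  "GGACATGT" → prefix "G" already present; 7 new (G, A, C, A, T, G, T)
  "TACAGGGC" → prefix "TAC" already present; 5 new (A, G, G, G, C)
  "GTAAGTTGACT" → prefix "G" already present; 10 new (T, A, A, G, T, T, G, A, C, T)
  "AATCTA" → prefix "AA" already present; 4 new (T, C, T, A)
Total nodes = 6 + 3 + 6 + 9 + 10 + 10 + 6 + 3 + 7 + 5 + 10 + 4 = 79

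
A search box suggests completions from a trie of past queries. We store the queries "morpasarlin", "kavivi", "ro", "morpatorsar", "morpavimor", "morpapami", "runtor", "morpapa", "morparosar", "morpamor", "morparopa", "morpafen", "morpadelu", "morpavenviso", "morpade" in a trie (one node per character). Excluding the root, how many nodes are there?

62

Count nodes per top-level branch (shared prefixes stored once):
  'k'-branch (kavivi): 6 nodes
  'm'-branch (morpade, morpadelu, morpafen, morpamor, morpapa, morpapami, morparopa, morparosar, morpasarlin, morpatorsar, morpavenviso, morpavimor): 49 nodes
  'r'-branch (ro, runtor): 7 nodes
Sum: 62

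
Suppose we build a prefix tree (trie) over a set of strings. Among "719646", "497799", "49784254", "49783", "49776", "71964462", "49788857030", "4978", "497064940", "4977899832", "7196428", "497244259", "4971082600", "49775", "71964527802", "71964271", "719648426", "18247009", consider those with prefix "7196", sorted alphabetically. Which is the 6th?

DFS of the "7196" subtree visits, in order: "71964271", "7196428", "71964462", "71964527802", "719646", "719648426"
The 6th is 719648426.

719648426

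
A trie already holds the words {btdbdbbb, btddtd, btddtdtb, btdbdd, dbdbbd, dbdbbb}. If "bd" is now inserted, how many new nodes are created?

1

"b" is already a path in the trie; the remaining "d" must be added.
Each of the 1 remaining characters creates one node.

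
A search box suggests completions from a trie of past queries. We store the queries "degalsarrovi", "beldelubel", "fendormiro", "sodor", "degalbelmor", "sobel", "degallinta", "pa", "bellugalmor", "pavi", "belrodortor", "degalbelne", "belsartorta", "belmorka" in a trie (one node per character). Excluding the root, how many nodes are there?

86

Insert word by word; a character creates a node only if that edge doesn't already exist:
  "degalsarrovi" → 12 new (d, e, g, a, l, s, a, r, r, o, v, i)
  "beldelubel" → 10 new (b, e, l, d, e, l, u, b, e, l)
  "fendormiro" → 10 new (f, e, n, d, o, r, m, i, r, o)
  "sodor" → 5 new (s, o, d, o, r)
  "degalbelmor" → prefix "degal" already present; 6 new (b, e, l, m, o, r)
  "sobel" → prefix "so" already present; 3 new (b, e, l)
  "degallinta" → prefix "degal" already present; 5 new (l, i, n, t, a)
  "pa" → 2 new (p, a)
  "bellugalmor" → prefix "bel" already present; 8 new (l, u, g, a, l, m, o, r)
  "pavi" → prefix "pa" already present; 2 new (v, i)
  "belrodortor" → prefix "bel" already present; 8 new (r, o, d, o, r, t, o, r)
  "degalbelne" → prefix "degalbel" already present; 2 new (n, e)
  "belsartorta" → prefix "bel" already present; 8 new (s, a, r, t, o, r, t, a)
  "belmorka" → prefix "bel" already present; 5 new (m, o, r, k, a)
Total nodes = 12 + 10 + 10 + 5 + 6 + 3 + 5 + 2 + 8 + 2 + 8 + 2 + 8 + 5 = 86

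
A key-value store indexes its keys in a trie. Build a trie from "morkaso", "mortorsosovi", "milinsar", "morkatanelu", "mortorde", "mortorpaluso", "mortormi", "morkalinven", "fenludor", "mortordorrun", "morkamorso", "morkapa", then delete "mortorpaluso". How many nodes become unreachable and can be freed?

6

Walk "mortorpaluso" from the leaf back toward the root, removing each node that no remaining word uses.
The suffix "paluso" (6 nodes) is used only by "mortorpaluso"; the node for "mortor" still has the child "s", so pruning stops there.
Nodes removed: 6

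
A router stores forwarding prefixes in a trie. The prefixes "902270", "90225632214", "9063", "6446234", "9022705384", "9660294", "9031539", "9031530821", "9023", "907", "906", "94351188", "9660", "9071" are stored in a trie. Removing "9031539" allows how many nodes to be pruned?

A node on "9031539"'s path can go only if nothing else ends at it or branches off below it.
The suffix "9" (1 node) is used only by "9031539"; the node for "903153" still has the child "0", so pruning stops there.
Nodes removed: 1

1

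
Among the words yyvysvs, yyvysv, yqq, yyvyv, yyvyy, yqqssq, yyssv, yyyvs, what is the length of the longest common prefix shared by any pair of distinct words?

Equivalently: take the maximum, over all pairs, of their longest common prefix length.
e.g. "yyvysv" and "yyvysvs" share the prefix "yyvysv" of length 6; no pair shares a longer one.
Longest shared-prefix length: 6

6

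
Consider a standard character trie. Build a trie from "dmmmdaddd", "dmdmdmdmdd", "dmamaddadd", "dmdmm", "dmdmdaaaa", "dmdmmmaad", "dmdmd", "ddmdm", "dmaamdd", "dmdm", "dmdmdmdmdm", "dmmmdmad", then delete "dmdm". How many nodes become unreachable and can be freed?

0

A node on "dmdm"'s path can go only if nothing else ends at it or branches off below it.
Every node on "dmdm" is still needed (e.g. by "dmdmdmdmdd"), so nothing is freed.
Nodes removed: 0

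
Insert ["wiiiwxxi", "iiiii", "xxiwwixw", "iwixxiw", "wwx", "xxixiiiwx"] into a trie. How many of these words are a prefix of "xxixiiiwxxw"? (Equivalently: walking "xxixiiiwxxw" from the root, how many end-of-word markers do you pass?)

Traverse "xxixiiiwxxw" character by character; count nodes along the way that are marked as word ends.
Prefixes of the query that are stored words: "xxixiiiwx"
Count: 1

1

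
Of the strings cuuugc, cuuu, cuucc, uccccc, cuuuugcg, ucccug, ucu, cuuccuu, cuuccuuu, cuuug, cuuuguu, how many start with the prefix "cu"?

8

Filter for entries beginning with "cu":
Matches: "cuucc", "cuuccuu", "cuuccuuu", "cuuu", "cuuug", "cuuugc", "cuuuguu", "cuuuugcg"
Count: 8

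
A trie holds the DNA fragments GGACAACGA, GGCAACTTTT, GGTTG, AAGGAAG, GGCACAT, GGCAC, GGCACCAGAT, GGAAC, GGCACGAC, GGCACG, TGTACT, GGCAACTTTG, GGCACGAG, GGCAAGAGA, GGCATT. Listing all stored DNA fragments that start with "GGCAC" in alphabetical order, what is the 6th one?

Filter for "GGCAC…" and sort: "GGCAC", "GGCACAT", "GGCACCAGAT", "GGCACG", "GGCACGAC", "GGCACGAG"
The 6th is GGCACGAG.

GGCACGAG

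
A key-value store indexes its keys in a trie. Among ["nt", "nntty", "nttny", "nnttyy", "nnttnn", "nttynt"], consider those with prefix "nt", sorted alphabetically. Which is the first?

nt

DFS of the "nt" subtree visits, in order: "nt", "nttny", "nttynt"
The 1st is nt.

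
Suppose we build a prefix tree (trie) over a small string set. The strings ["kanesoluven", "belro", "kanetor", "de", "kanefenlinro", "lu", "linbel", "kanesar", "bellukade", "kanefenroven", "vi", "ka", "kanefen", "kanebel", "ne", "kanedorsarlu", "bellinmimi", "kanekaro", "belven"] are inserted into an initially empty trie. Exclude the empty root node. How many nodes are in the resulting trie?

77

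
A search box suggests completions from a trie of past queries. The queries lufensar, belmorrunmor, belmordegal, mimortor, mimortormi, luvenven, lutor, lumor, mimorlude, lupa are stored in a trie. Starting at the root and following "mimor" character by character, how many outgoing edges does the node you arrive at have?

Walk "mimor" from the root, arriving at one node.
Characters that immediately follow "mimor" among the stored strings: {l, t}.
That node has 2 child edges.

2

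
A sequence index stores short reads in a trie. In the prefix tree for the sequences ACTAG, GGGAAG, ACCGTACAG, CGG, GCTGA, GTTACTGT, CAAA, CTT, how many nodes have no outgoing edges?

Leaves are exactly the stored words that no other stored word extends.
Those words: "ACCGTACAG", "ACTAG", "CAAA", "CGG", "CTT", "GCTGA", "GGGAAG", "GTTACTGT"
Leaf count: 8

8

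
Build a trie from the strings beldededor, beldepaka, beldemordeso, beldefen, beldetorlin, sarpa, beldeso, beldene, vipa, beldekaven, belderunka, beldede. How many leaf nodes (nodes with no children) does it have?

Leaves are exactly the stored words that no other stored word extends.
Those words: "beldededor", "beldefen", "beldekaven", "beldemordeso", "beldene", "beldepaka", "belderunka", "beldeso", "beldetorlin", "sarpa", "vipa"
Leaf count: 11

11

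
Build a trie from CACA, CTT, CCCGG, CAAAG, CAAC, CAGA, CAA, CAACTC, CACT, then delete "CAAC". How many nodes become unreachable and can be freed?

After clearing the end-marker at "CAAC", prune upward until reaching a node still needed by another word.
Every node on "CAAC" is still needed (e.g. by "CAACTC"), so nothing is freed.
Nodes removed: 0

0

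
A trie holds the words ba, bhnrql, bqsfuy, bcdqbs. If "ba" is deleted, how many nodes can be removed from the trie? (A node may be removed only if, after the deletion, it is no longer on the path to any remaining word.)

After clearing the end-marker at "ba", prune upward until reaching a node still needed by another word.
The suffix "a" (1 node) is used only by "ba"; the node for "b" still has the child "h", so pruning stops there.
Nodes removed: 1

1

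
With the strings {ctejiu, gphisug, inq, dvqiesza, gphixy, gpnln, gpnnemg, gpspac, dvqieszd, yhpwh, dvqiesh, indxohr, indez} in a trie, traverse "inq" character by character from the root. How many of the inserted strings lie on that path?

Traverse "inq" character by character; count nodes along the way that are marked as word ends.
Prefixes of the query that are stored words: "inq"
Count: 1

1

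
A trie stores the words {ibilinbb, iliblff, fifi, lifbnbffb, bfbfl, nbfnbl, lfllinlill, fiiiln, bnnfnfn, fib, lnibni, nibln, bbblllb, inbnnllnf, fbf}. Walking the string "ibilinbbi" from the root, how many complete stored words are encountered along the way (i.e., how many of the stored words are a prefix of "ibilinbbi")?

1

Check each prefix of "ibilinbbi" against the stored set — each match is an end-marker on the path.
Prefixes of the query that are stored words: "ibilinbb"
Count: 1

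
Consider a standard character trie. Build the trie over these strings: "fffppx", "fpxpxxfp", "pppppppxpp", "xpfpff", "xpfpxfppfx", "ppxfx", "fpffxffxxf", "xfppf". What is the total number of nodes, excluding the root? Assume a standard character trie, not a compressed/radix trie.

Trace insertions, counting only characters that open a new branch:
  "fffppx" → 6 new (f, f, f, p, p, x)
  "fpxpxxfp" → prefix "f" already present; 7 new (p, x, p, x, x, f, p)
  "pppppppxpp" → 10 new (p, p, p, p, p, p, p, x, p, p)
  "xpfpff" → 6 new (x, p, f, p, f, f)
  "xpfpxfppfx" → prefix "xpfp" already present; 6 new (x, f, p, p, f, x)
  "ppxfx" → prefix "pp" already present; 3 new (x, f, x)
  "fpffxffxxf" → prefix "fp" already present; 8 new (f, f, x, f, f, x, x, f)
  "xfppf" → prefix "x" already present; 4 new (f, p, p, f)
Total nodes = 6 + 7 + 10 + 6 + 6 + 3 + 8 + 4 = 50

50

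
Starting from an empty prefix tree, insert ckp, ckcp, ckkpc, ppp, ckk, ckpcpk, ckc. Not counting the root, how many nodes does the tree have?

Count nodes per top-level branch (shared prefixes stored once):
  'c'-branch (ckc, ckcp, ckk, ckkpc, ckp, ckpcpk): 11 nodes
  'p'-branch (ppp): 3 nodes
Sum: 14

14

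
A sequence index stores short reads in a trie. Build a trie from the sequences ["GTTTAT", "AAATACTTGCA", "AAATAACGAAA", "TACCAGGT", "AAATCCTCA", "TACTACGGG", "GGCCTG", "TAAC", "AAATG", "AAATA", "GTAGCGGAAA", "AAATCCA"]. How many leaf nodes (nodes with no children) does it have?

11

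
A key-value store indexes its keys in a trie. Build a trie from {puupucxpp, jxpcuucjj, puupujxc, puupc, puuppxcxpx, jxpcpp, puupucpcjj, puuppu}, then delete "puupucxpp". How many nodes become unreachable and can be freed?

After clearing the end-marker at "puupucxpp", prune upward until reaching a node still needed by another word.
The suffix "xpp" (3 nodes) is used only by "puupucxpp"; the node for "puupuc" still has the child "p", so pruning stops there.
Nodes removed: 3

3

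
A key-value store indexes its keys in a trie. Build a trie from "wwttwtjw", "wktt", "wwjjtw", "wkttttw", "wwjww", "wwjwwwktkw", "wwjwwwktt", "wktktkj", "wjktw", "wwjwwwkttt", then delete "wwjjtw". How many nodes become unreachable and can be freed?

After clearing the end-marker at "wwjjtw", prune upward until reaching a node still needed by another word.
The suffix "jtw" (3 nodes) is used only by "wwjjtw"; the node for "wwj" still has the child "w", so pruning stops there.
Nodes removed: 3

3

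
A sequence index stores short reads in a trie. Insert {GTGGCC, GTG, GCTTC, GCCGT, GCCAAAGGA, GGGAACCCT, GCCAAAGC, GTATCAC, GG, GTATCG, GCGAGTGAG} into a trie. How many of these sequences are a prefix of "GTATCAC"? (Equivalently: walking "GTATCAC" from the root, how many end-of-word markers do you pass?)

Traverse "GTATCAC" character by character; count nodes along the way that are marked as word ends.
Prefixes of the query that are stored words: "GTATCAC"
Count: 1

1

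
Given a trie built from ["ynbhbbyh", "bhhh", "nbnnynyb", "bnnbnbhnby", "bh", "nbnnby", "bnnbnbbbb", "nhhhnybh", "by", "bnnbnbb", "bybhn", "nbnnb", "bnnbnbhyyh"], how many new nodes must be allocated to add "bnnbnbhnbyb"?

The longest prefix of "bnnbnbhnbyb" already in the trie is "bnnbnbhnby" (length 10).
So 11 − 10 = 1 new nodes.

1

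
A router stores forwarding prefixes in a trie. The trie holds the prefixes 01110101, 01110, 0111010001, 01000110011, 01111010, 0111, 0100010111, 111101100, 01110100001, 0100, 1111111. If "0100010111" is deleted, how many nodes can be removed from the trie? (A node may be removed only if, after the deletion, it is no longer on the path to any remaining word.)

A node on "0100010111"'s path can go only if nothing else ends at it or branches off below it.
The suffix "0111" (4 nodes) is used only by "0100010111"; the node for "010001" still has the child "1", so pruning stops there.
Nodes removed: 4

4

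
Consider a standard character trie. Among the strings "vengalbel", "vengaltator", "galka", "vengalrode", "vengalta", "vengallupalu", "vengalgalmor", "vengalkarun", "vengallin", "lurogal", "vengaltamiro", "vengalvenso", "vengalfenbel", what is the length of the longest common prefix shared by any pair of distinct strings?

The deepest shared node is where two words last agree before diverging.
e.g. "vengalta" and "vengaltamiro" share the prefix "vengalta" of length 8; no pair shares a longer one.
Longest shared-prefix length: 8

8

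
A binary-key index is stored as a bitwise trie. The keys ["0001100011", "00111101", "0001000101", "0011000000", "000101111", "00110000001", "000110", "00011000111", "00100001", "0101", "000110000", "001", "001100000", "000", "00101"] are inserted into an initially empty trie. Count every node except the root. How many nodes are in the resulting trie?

For each word, the new-node count is its length minus the longest prefix already in the trie:
  "0001100011" → 10 new (0, 0, 0, 1, 1, 0, 0, 0, 1, 1)
  "00111101" → prefix "00" already present; 6 new (1, 1, 1, 1, 0, 1)
  "0001000101" → prefix "0001" already present; 6 new (0, 0, 0, 1, 0, 1)
  "0011000000" → prefix "0011" already present; 6 new (0, 0, 0, 0, 0, 0)
  "000101111" → prefix "00010" already present; 4 new (1, 1, 1, 1)
  "00110000001" → prefix "0011000000" already present; 1 new (1)
  "000110" → prefix "000110" already present; 0 new (none)
  "00011000111" → prefix "0001100011" already present; 1 new (1)
  "00100001" → prefix "001" already present; 5 new (0, 0, 0, 0, 1)
  "0101" → prefix "0" already present; 3 new (1, 0, 1)
  "000110000" → prefix "00011000" already present; 1 new (0)
  "001" → prefix "001" already present; 0 new (none)
  "001100000" → prefix "001100000" already present; 0 new (none)
  "000" → prefix "000" already present; 0 new (none)
  "00101" → prefix "0010" already present; 1 new (1)
Total nodes = 10 + 6 + 6 + 6 + 4 + 1 + 0 + 1 + 5 + 3 + 1 + 0 + 0 + 0 + 1 = 44

44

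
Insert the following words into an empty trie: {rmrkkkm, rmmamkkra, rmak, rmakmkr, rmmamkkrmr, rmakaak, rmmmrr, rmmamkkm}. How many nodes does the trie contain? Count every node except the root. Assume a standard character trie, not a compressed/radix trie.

Trie structure (* marks end of a word):
(root)
└─ r
   └─ m
      ├─ a
      │  └─ k *
      │     ├─ a
      │     │  └─ a
      │     │     └─ k *
      │     └─ m
      │        └─ k
      │           └─ r *
      ├─ m
      │  ├─ a
      │  │  └─ m
      │  │     └─ k
      │  │        └─ k
      │  │           ├─ m *
      │  │           └─ r
      │  │              ├─ a *
      │  │              └─ m
      │  │                 └─ r *
      │  └─ m
      │     └─ r
      │        └─ r *
      └─ r
         └─ k
            └─ k
               └─ k
                  └─ m *
Counting every labelled node above: 28.

28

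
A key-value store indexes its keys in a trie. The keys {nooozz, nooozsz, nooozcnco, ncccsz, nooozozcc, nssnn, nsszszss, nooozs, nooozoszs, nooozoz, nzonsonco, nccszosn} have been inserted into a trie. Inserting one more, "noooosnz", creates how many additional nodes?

"nooo" is already a path in the trie; the remaining "osnz" must be added.
So 8 − 4 = 4 new nodes.

4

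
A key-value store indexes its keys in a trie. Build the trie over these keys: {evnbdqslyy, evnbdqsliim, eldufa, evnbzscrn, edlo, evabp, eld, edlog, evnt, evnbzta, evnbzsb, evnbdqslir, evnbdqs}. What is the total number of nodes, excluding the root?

35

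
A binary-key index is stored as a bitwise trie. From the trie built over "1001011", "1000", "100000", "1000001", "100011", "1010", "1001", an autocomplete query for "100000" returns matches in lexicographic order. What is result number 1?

100000

Filter for "100000…" and sort: "100000", "1000001"
The 1st is 100000.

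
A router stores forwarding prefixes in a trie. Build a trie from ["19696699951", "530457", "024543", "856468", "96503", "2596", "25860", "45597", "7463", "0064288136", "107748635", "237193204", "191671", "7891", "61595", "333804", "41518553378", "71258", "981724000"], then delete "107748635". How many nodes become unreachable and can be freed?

8

A node on "107748635"'s path can go only if nothing else ends at it or branches off below it.
The suffix "07748635" (8 nodes) is used only by "107748635"; the node for "1" still has the child "9", so pruning stops there.
Nodes removed: 8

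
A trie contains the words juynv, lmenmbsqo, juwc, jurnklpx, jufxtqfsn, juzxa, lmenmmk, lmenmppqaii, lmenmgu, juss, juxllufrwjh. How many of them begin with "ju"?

7

Traverse to the node for "ju", then collect every word in that subtree.
Words under "ju": jufxtqfsn, jurnklpx, juss, juwc, juxllufrwjh, juynv, juzxa
Count: 7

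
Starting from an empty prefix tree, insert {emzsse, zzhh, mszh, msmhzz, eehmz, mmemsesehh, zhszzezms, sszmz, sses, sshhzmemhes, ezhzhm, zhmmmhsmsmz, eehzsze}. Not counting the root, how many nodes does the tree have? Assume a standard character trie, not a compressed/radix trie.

Trace insertions, counting only characters that open a new branch:
  "emzsse" → 6 new (e, m, z, s, s, e)
  "zzhh" → 4 new (z, z, h, h)
  "mszh" → 4 new (m, s, z, h)
  "msmhzz" → prefix "ms" already present; 4 new (m, h, z, z)
  "eehmz" → prefix "e" already present; 4 new (e, h, m, z)
  "mmemsesehh" → prefix "m" already present; 9 new (m, e, m, s, e, s, e, h, h)
  "zhszzezms" → prefix "z" already present; 8 new (h, s, z, z, e, z, m, s)
  "sszmz" → 5 new (s, s, z, m, z)
  "sses" → prefix "ss" already present; 2 new (e, s)
  "sshhzmemhes" → prefix "ss" already present; 9 new (h, h, z, m, e, m, h, e, s)
  "ezhzhm" → prefix "e" already present; 5 new (z, h, z, h, m)
  "zhmmmhsmsmz" → prefix "zh" already present; 9 new (m, m, m, h, s, m, s, m, z)
  "eehzsze" → prefix "eeh" already present; 4 new (z, s, z, e)
Total nodes = 6 + 4 + 4 + 4 + 4 + 9 + 8 + 5 + 2 + 9 + 5 + 9 + 4 = 73

73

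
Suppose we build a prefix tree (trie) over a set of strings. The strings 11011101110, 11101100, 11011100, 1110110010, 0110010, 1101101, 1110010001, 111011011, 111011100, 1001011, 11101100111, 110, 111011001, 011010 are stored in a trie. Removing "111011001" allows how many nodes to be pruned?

0

After clearing the end-marker at "111011001", prune upward until reaching a node still needed by another word.
Every node on "111011001" is still needed (e.g. by "1110110010"), so nothing is freed.
Nodes removed: 0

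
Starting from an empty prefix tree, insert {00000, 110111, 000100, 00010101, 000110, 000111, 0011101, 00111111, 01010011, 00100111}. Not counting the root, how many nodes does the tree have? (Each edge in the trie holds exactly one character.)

For each word, the new-node count is its length minus the longest prefix already in the trie:
  "00000" → 5 new (0, 0, 0, 0, 0)
  "110111" → 6 new (1, 1, 0, 1, 1, 1)
  "000100" → prefix "000" already present; 3 new (1, 0, 0)
  "00010101" → prefix "00010" already present; 3 new (1, 0, 1)
  "000110" → prefix "0001" already present; 2 new (1, 0)
  "000111" → prefix "00011" already present; 1 new (1)
  "0011101" → prefix "00" already present; 5 new (1, 1, 1, 0, 1)
  "00111111" → prefix "00111" already present; 3 new (1, 1, 1)
  "01010011" → prefix "0" already present; 7 new (1, 0, 1, 0, 0, 1, 1)
  "00100111" → prefix "001" already present; 5 new (0, 0, 1, 1, 1)
Total nodes = 5 + 6 + 3 + 3 + 2 + 1 + 5 + 3 + 7 + 5 = 40

40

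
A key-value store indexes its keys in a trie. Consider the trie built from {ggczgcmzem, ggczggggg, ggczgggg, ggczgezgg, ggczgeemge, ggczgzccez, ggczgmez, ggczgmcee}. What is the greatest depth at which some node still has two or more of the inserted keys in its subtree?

Look for the deepest trie node that still has at least two words in its subtree.
e.g. "ggczgggg" and "ggczggggg" share the prefix "ggczgggg" of length 8; no pair shares a longer one.
Longest shared-prefix length: 8

8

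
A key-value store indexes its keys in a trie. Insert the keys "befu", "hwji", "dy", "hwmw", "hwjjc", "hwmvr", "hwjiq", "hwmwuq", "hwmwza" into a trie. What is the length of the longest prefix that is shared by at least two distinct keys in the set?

Look for the deepest trie node that still has at least two words in its subtree.
e.g. "hwji" and "hwjiq" share the prefix "hwji" of length 4; no pair shares a longer one.
Longest shared-prefix length: 4

4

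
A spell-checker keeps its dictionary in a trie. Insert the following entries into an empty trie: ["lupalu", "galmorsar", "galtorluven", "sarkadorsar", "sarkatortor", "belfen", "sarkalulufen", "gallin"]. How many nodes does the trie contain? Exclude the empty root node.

56

Insert word by word; a character creates a node only if that edge doesn't already exist:
  "lupalu" → 6 new (l, u, p, a, l, u)
  "galmorsar" → 9 new (g, a, l, m, o, r, s, a, r)
  "galtorluven" → prefix "gal" already present; 8 new (t, o, r, l, u, v, e, n)
  "sarkadorsar" → 11 new (s, a, r, k, a, d, o, r, s, a, r)
  "sarkatortor" → prefix "sarka" already present; 6 new (t, o, r, t, o, r)
  "belfen" → 6 new (b, e, l, f, e, n)
  "sarkalulufen" → prefix "sarka" already present; 7 new (l, u, l, u, f, e, n)
  "gallin" → prefix "gal" already present; 3 new (l, i, n)
Total nodes = 6 + 9 + 8 + 11 + 6 + 6 + 7 + 3 = 56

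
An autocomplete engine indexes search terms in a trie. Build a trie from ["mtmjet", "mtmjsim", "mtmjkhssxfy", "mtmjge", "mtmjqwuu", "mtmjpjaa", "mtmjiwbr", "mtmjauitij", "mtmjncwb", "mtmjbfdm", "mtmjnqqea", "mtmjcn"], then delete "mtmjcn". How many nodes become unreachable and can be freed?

2

A node on "mtmjcn"'s path can go only if nothing else ends at it or branches off below it.
The suffix "cn" (2 nodes) is used only by "mtmjcn"; the node for "mtmj" still has the child "e", so pruning stops there.
Nodes removed: 2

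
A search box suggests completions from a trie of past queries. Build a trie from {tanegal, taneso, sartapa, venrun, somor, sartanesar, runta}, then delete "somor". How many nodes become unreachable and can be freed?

A node on "somor"'s path can go only if nothing else ends at it or branches off below it.
The suffix "omor" (4 nodes) is used only by "somor"; the node for "s" still has the child "a", so pruning stops there.
Nodes removed: 4

4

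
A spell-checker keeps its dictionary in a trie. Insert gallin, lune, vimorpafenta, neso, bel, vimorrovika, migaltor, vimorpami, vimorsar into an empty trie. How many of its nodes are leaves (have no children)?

Leaves are exactly the stored words that no other stored word extends.
Those words: "bel", "gallin", "lune", "migaltor", "neso", "vimorpafenta", "vimorpami", "vimorrovika", "vimorsar"
Leaf count: 9

9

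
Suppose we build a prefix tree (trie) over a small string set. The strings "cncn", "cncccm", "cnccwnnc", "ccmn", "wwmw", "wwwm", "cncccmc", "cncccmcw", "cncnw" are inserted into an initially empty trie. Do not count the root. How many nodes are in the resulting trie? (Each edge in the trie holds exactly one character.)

23

Trace insertions, counting only characters that open a new branch:
  "cncn" → 4 new (c, n, c, n)
  "cncccm" → prefix "cnc" already present; 3 new (c, c, m)
  "cnccwnnc" → prefix "cncc" already present; 4 new (w, n, n, c)
  "ccmn" → prefix "c" already present; 3 new (c, m, n)
  "wwmw" → 4 new (w, w, m, w)
  "wwwm" → prefix "ww" already present; 2 new (w, m)
  "cncccmc" → prefix "cncccm" already present; 1 new (c)
  "cncccmcw" → prefix "cncccmc" already present; 1 new (w)
  "cncnw" → prefix "cncn" already present; 1 new (w)
Total nodes = 4 + 3 + 4 + 3 + 4 + 2 + 1 + 1 + 1 = 23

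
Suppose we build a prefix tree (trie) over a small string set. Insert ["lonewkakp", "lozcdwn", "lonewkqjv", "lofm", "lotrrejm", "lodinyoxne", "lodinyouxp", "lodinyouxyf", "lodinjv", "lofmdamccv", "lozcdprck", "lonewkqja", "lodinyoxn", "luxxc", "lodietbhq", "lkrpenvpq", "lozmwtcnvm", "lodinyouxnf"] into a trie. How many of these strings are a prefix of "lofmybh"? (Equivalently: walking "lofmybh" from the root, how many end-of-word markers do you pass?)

1

Traverse "lofmybh" character by character; count nodes along the way that are marked as word ends.
Prefixes of the query that are stored words: "lofm"
Count: 1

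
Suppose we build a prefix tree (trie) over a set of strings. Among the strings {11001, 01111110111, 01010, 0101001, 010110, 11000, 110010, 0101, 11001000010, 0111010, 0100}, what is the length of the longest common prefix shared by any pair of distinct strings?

6

Look for the deepest trie node that still has at least two words in its subtree.
"110010" and "11001000010" agree on "110010" (6 characters) before diverging; nothing deeper is shared.
Longest shared-prefix length: 6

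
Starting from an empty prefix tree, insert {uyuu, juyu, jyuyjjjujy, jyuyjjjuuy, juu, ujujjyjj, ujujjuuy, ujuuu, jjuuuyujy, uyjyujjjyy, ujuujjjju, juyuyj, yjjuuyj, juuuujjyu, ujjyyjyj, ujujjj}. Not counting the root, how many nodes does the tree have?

75

Insert word by word; a character creates a node only if that edge doesn't already exist:
  "uyuu" → 4 new (u, y, u, u)
  "juyu" → 4 new (j, u, y, u)
  "jyuyjjjujy" → prefix "j" already present; 9 new (y, u, y, j, j, j, u, j, y)
  "jyuyjjjuuy" → prefix "jyuyjjju" already present; 2 new (u, y)
  "juu" → prefix "ju" already present; 1 new (u)
  "ujujjyjj" → prefix "u" already present; 7 new (j, u, j, j, y, j, j)
  "ujujjuuy" → prefix "ujujj" already present; 3 new (u, u, y)
  "ujuuu" → prefix "uju" already present; 2 new (u, u)
  "jjuuuyujy" → prefix "j" already present; 8 new (j, u, u, u, y, u, j, y)
  "uyjyujjjyy" → prefix "uy" already present; 8 new (j, y, u, j, j, j, y, y)
  "ujuujjjju" → prefix "ujuu" already present; 5 new (j, j, j, j, u)
  "juyuyj" → prefix "juyu" already present; 2 new (y, j)
  "yjjuuyj" → 7 new (y, j, j, u, u, y, j)
  "juuuujjyu" → prefix "juu" already present; 6 new (u, u, j, j, y, u)
  "ujjyyjyj" → prefix "uj" already present; 6 new (j, y, y, j, y, j)
  "ujujjj" → prefix "ujujj" already present; 1 new (j)
Total nodes = 4 + 4 + 9 + 2 + 1 + 7 + 3 + 2 + 8 + 8 + 5 + 2 + 7 + 6 + 6 + 1 = 75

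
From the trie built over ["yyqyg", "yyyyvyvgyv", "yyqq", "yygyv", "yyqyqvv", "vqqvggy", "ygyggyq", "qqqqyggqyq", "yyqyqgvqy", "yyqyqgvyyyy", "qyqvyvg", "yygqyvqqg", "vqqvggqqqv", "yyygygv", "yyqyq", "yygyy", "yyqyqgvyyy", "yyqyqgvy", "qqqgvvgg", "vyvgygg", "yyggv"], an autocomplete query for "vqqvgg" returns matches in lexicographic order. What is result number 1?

vqqvggqqqv

Filter for "vqqvgg…" and sort: "vqqvggqqqv", "vqqvggy"
The 1st is vqqvggqqqv.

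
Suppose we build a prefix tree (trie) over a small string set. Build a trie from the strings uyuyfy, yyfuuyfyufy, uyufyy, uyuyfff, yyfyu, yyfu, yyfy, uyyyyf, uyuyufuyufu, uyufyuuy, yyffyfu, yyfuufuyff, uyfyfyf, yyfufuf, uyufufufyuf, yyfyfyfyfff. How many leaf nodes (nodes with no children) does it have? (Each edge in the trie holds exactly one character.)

14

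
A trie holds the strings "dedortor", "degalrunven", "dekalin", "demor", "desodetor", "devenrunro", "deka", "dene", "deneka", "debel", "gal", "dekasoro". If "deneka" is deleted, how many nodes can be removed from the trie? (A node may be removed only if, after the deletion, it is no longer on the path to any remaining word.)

Walk "deneka" from the leaf back toward the root, removing each node that no remaining word uses.
The suffix "ka" (2 nodes) is used only by "deneka"; "dene" is itself a stored word, so pruning stops there.
Nodes removed: 2

2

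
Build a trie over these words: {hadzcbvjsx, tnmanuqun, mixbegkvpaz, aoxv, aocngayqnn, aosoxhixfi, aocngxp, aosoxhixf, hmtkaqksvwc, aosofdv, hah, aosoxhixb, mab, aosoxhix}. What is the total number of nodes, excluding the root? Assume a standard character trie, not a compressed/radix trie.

Count nodes per top-level branch (shared prefixes stored once):
  'a'-branch (aocngayqnn, aocngxp, aosofdv, aosoxhix, aosoxhixb, aosoxhixf, aosoxhixfi, aoxv): 26 nodes
  'h'-branch (hadzcbvjsx, hah, hmtkaqksvwc): 21 nodes
  'm'-branch (mab, mixbegkvpaz): 13 nodes
  't'-branch (tnmanuqun): 9 nodes
Sum: 69

69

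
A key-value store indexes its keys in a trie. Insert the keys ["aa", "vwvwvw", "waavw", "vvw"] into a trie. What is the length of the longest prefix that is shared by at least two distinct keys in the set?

1

The deepest shared node is where two words last agree before diverging.
e.g. "vvw" and "vwvwvw" share the prefix "v" of length 1; no pair shares a longer one.
Longest shared-prefix length: 1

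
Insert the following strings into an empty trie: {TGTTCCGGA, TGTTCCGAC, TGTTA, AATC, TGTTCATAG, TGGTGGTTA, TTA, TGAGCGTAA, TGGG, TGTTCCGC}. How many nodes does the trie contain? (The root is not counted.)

38

Trie structure (* marks end of a word):
(root)
├─ A
│  └─ A
│     └─ T
│        └─ C *
└─ T
   ├─ G
   │  ├─ A
   │  │  └─ G
   │  │     └─ C
   │  │        └─ G
   │  │           └─ T
   │  │              └─ A
   │  │                 └─ A *
   │  ├─ G
   │  │  ├─ G *
   │  │  └─ T
   │  │     └─ G
   │  │        └─ G
   │  │           └─ T
   │  │              └─ T
   │  │                 └─ A *
   │  └─ T
   │     └─ T
   │        ├─ A *
   │        └─ C
   │           ├─ A
   │           │  └─ T
   │           │     └─ A
   │           │        └─ G *
   │           └─ C
   │              └─ G
   │                 ├─ A
   │                 │  └─ C *
   │                 ├─ C *
   │                 └─ G
   │                    └─ A *
   └─ T
      └─ A *
Counting every labelled node above: 38.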